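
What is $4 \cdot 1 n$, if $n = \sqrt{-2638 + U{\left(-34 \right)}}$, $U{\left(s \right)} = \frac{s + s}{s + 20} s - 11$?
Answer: $\frac{4 i \sqrt{137893}}{7} \approx 212.19 i$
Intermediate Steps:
$U{\left(s \right)} = -11 + \frac{2 s^{2}}{20 + s}$ ($U{\left(s \right)} = \frac{2 s}{20 + s} s - 11 = \frac{2 s^{2}}{20 + s} - 11 = -11 + \frac{2 s^{2}}{20 + s}$)
$n = \frac{i \sqrt{137893}}{7}$ ($n = \sqrt{-2638 + \frac{-220 - -374 + 2 \left(-34\right)^{2}}{20 - 34}} = \sqrt{-2638 + \frac{-220 + 374 + 2 \cdot 1156}{-14}} = \sqrt{-2638 - \frac{-220 + 374 + 2312}{14}} = \sqrt{-2638 - \frac{1233}{7}} = \sqrt{- \frac{19699}{7}} = \frac{i \sqrt{137893}}{7} \approx 53.049 i$)
$4 \cdot 1 n = 4 \cdot 1 \frac{i \sqrt{137893}}{7} = 4 \frac{i \sqrt{137893}}{7} = \frac{4 i \sqrt{137893}}{7}$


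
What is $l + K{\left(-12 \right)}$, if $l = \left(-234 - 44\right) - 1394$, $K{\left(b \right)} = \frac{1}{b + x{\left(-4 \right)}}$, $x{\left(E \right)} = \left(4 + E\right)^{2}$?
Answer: $- \frac{20065}{12} \approx -1672.1$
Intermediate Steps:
$K{\left(b \right)} = \frac{1}{b}$ ($K{\left(b \right)} = \frac{1}{b + \left(4 - 4\right)^{2}} = \frac{1}{b + 0^{2}} = \frac{1}{b + 0} = \frac{1}{b}$)
$l = -1672$ ($l = -278 - 1394 = -1672$)
$l + K{\left(-12 \right)} = -1672 + \frac{1}{-12} = -1672 - \frac{1}{12} = - \frac{20065}{12}$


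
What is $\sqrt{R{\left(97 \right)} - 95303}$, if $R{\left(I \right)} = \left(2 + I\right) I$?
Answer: $10 i \sqrt{857} \approx 292.75 i$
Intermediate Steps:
$R{\left(I \right)} = I \left(2 + I\right)$
$\sqrt{R{\left(97 \right)} - 95303} = \sqrt{97 \left(2 + 97\right) - 95303} = \sqrt{97 \cdot 99 - 95303} = \sqrt{9603 - 95303} = \sqrt{-85700} = 10 i \sqrt{857}$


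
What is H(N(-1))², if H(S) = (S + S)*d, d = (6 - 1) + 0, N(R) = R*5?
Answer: 2500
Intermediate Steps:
N(R) = 5*R
d = 5 (d = 5 + 0 = 5)
H(S) = 10*S (H(S) = (S + S)*5 = (2*S)*5 = 10*S)
H(N(-1))² = (10*(5*(-1)))² = (10*(-5))² = (-50)² = 2500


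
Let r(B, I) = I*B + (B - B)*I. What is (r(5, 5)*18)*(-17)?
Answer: -7650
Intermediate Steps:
r(B, I) = B*I (r(B, I) = B*I + 0*I = B*I + 0 = B*I)
(r(5, 5)*18)*(-17) = ((5*5)*18)*(-17) = (25*18)*(-17) = 450*(-17) = -7650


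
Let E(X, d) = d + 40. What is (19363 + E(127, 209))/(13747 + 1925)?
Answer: 4903/3918 ≈ 1.2514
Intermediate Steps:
E(X, d) = 40 + d
(19363 + E(127, 209))/(13747 + 1925) = (19363 + (40 + 209))/(13747 + 1925) = (19363 + 249)/15672 = 19612*(1/15672) = 4903/3918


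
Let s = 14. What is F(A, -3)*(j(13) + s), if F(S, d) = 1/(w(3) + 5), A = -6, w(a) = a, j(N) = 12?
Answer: 13/4 ≈ 3.2500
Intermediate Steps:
F(S, d) = 1/8 (F(S, d) = 1/(3 + 5) = 1/8)
F(A, -3)*(j(13) + s) = (12 + 14)/8 = (1/8)*26 = 13/4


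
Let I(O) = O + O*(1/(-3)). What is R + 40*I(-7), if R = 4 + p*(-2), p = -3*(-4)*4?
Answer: -836/3 ≈ -278.67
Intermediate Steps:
I(O) = 2*O/3 (I(O) = O + O*(1*(-⅓)) = O + O*(-⅓) = O - O/3 = 2*O/3)
p = 48 (p = 12*4 = 48)
R = -92 (R = 4 + 48*(-2) = 4 - 96 = -92)
R + 40*I(-7) = -92 + 40*((⅔)*(-7)) = -92 + 40*(-14/3) = -92 - 560/3 = -836/3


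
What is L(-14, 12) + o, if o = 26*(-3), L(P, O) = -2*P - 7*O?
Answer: -134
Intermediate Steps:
L(P, O) = -7*O - 2*P
o = -78
L(-14, 12) + o = (-7*12 - 2*(-14)) - 78 = (-84 + 28) - 78 = -56 - 78 = -134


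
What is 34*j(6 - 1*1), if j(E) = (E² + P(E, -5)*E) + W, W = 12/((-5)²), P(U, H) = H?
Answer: 408/25 ≈ 16.320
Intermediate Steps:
W = 12/25 ≈ 0.48000
j(E) = 12/25 + E² - 5*E (j(E) = (E² - 5*E) + 12/25 = 12/25 + E² - 5*E)
34*j(6 - 1*1) = 34*(12/25 + (6 - 1*1)² - 5*(6 - 1*1)) = 34*(12/25 + (6 - 1)² - 5*(6 - 1)) = 34*(12/25 + 5² - 5*5) = 34*(12/25 + 25 - 25) = 34*(12/25) = 408/25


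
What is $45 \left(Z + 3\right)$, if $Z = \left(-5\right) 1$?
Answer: $-90$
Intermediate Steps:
$Z = -5$
$45 \left(Z + 3\right) = 45 \left(-5 + 3\right) = 45 \left(-2\right) = -90$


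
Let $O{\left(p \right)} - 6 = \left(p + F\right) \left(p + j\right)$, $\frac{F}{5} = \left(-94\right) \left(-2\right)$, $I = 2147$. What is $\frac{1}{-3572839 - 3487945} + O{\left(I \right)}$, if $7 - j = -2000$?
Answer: $\frac{90543285788735}{7060784} \approx 1.2823 \cdot 10^{7}$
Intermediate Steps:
$F = 940$ ($F = 5 \left(\left(-94\right) \left(-2\right)\right) = 5 \cdot 188 = 940$)
$j = 2007$ ($j = 7 - -2000 = 7 + 2000 = 2007$)
$O{\left(p \right)} = 6 + \left(940 + p\right) \left(2007 + p\right)$ ($O{\left(p \right)} = 6 + \left(p + 940\right) \left(p + 2007\right) = 6 + \left(940 + p\right) \left(2007 + p\right)$)
$\frac{1}{-3572839 - 3487945} + O{\left(I \right)} = \frac{1}{-3572839 - 3487945} + \left(1886586 + 2147^{2} + 2947 \cdot 2147\right) = \frac{1}{-7060784} + \left(1886586 + 4609609 + 6327209\right) = - \frac{1}{7060784} + 12823404 = \frac{90543285788735}{7060784}$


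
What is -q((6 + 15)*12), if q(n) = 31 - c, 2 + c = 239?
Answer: 206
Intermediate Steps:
c = 237 (c = -2 + 239 = 237)
q(n) = -206 (q(n) = 31 - 1*237 = 31 - 237 = -206)
-q((6 + 15)*12) = -1*(-206) = 206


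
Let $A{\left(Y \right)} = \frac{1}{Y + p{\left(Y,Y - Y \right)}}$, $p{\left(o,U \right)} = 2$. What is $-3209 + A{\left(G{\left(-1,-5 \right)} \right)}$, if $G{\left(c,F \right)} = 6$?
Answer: $- \frac{25671}{8} \approx -3208.9$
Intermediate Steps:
$A{\left(Y \right)} = \frac{1}{2 + Y}$ ($A{\left(Y \right)} = \frac{1}{Y + 2} = \frac{1}{2 + Y}$)
$-3209 + A{\left(G{\left(-1,-5 \right)} \right)} = -3209 + \frac{1}{2 + 6} = -3209 + \frac{1}{8} = - \frac{25671}{8}$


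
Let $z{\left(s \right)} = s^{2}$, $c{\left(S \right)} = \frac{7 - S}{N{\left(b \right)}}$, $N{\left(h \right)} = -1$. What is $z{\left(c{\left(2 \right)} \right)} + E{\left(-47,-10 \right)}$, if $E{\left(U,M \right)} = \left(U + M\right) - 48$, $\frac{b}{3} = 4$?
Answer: $-80$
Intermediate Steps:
$b = 12$ ($b = 3 \cdot 4 = 12$)
$c{\left(S \right)} = -7 + S$ ($c{\left(S \right)} = \frac{7 - S}{-1} = \left(7 - S\right) \left(-1\right) = -7 + S$)
$E{\left(U,M \right)} = -48 + M + U$ ($E{\left(U,M \right)} = \left(M + U\right) - 48 = -48 + M + U$)
$z{\left(c{\left(2 \right)} \right)} + E{\left(-47,-10 \right)} = \left(-7 + 2\right)^{2} - 105 = \left(-5\right)^{2} - 105 = 25 - 105 = -80$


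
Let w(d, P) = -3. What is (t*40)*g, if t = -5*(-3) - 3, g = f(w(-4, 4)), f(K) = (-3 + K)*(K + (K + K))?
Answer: 25920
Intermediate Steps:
f(K) = 3*K*(-3 + K) (f(K) = (-3 + K)*(K + 2*K) = (-3 + K)*(3*K) = 3*K*(-3 + K))
g = 54 (g = 3*(-3)*(-3 - 3) = 3*(-3)*(-6) = 54)
t = 12 (t = 15 - 3 = 12)
(t*40)*g = (12*40)*54 = 480*54 = 25920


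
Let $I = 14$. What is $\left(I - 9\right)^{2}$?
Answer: $25$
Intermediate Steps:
$\left(I - 9\right)^{2} = \left(14 - 9\right)^{2} = 5^{2} = 25$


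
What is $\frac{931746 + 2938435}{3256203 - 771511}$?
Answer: $\frac{552883}{354956} \approx 1.5576$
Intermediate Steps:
$\frac{931746 + 2938435}{3256203 - 771511} = \frac{3870181}{2484692} = 3870181 \cdot \frac{1}{2484692} = \frac{552883}{354956}$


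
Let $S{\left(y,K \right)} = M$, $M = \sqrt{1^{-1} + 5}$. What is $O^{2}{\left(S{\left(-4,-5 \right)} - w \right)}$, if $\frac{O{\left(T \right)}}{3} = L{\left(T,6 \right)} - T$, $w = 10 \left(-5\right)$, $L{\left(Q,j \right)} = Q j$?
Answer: $563850 + 22500 \sqrt{6} \approx 6.1896 \cdot 10^{5}$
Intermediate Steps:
$w = -50$
$M = \sqrt{6}$ ($M = \sqrt{1 + 5} = \sqrt{6} \approx 2.4495$)
$S{\left(y,K \right)} = \sqrt{6}$
$O{\left(T \right)} = 15 T$ ($O{\left(T \right)} = 3 \left(T 6 - T\right) = 3 \left(6 T - T\right) = 3 \cdot 5 T = 15 T$)
$O^{2}{\left(S{\left(-4,-5 \right)} - w \right)} = \left(15 \left(\sqrt{6} - -50\right)\right)^{2} = \left(15 \left(\sqrt{6} + 50\right)\right)^{2} = \left(15 \left(50 + \sqrt{6}\right)\right)^{2} = \left(750 + 15 \sqrt{6}\right)^{2}$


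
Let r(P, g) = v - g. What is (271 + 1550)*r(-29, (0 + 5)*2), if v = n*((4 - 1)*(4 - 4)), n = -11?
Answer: -18210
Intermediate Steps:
v = 0 (v = -11*(4 - 1)*(4 - 4) = -33*0 = -11*0 = 0)
r(P, g) = -g (r(P, g) = 0 - g = -g)
(271 + 1550)*r(-29, (0 + 5)*2) = (271 + 1550)*(-(0 + 5)*2) = 1821*(-5*2) = 1821*(-1*10) = 1821*(-10) = -18210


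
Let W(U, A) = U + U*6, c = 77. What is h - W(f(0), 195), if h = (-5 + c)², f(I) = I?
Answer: 5184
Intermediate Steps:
W(U, A) = 7*U (W(U, A) = U + 6*U = 7*U)
h = 5184 (h = (-5 + 77)² = 72² = 5184)
h - W(f(0), 195) = 5184 - 7*0 = 5184 - 1*0 = 5184 + 0 = 5184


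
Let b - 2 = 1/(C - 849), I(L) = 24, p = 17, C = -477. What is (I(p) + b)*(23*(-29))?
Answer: -22994825/1326 ≈ -17342.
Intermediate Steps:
b = 2651/1326 (b = 2 + 1/(-477 - 849) = 2 + 1/(-1326) = 2 - 1/1326 = 2651/1326 ≈ 1.9992)
(I(p) + b)*(23*(-29)) = (24 + 2651/1326)*(23*(-29)) = (34475/1326)*(-667) = -22994825/1326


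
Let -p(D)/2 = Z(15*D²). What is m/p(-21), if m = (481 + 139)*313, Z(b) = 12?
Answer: -48515/6 ≈ -8085.8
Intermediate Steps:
p(D) = -24 (p(D) = -2*12 = -24)
m = 194060 (m = 620*313 = 194060)
m/p(-21) = 194060/(-24) = 194060*(-1/24) = -48515/6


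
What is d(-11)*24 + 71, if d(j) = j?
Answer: -193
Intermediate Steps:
d(-11)*24 + 71 = -11*24 + 71 = -264 + 71 = -193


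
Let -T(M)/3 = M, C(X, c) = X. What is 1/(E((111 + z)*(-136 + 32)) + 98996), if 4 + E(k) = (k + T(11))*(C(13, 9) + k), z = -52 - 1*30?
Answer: 1/9255139 ≈ 1.0805e-7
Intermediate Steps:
z = -82 (z = -52 - 30 = -82)
T(M) = -3*M
E(k) = -4 + (-33 + k)*(13 + k) (E(k) = -4 + (k - 3*11)*(13 + k) = -4 + (k - 33)*(13 + k) = -4 + (-33 + k)*(13 + k))
1/(E((111 + z)*(-136 + 32)) + 98996) = 1/((-433 + ((111 - 82)*(-136 + 32))² - 20*(111 - 82)*(-136 + 32)) + 98996) = 1/((-433 + (29*(-104))² - 580*(-104)) + 98996) = 1/((-433 + (-3016)² - 20*(-3016)) + 98996) = 1/((-433 + 9096256 + 60320) + 98996) = 1/(9156143 + 98996) = 1/9255139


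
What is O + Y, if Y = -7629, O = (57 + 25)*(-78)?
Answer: -14025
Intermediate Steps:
O = -6396 (O = 82*(-78) = -6396)
O + Y = -6396 - 7629 = -14025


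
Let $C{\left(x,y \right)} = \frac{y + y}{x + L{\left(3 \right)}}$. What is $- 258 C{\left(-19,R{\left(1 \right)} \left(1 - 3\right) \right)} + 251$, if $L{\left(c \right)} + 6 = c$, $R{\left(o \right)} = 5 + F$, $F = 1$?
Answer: $- \frac{335}{11} \approx -30.455$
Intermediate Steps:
$R{\left(o \right)} = 6$ ($R{\left(o \right)} = 5 + 1 = 6$)
$L{\left(c \right)} = -6 + c$
$C{\left(x,y \right)} = \frac{2 y}{-3 + x}$ ($C{\left(x,y \right)} = \frac{y + y}{x + \left(-6 + 3\right)} = \frac{2 y}{x - 3} = \frac{2 y}{-3 + x}$)
$- 258 C{\left(-19,R{\left(1 \right)} \left(1 - 3\right) \right)} + 251 = - 258 \frac{2 \cdot 6 \left(1 - 3\right)}{-3 - 19} + 251 = - 258 \frac{2 \cdot 6 \left(-2\right)}{-22} + 251 = - 258 \cdot 2 \left(-12\right) \left(- \frac{1}{22}\right) + 251 = \left(-258\right) \frac{12}{11} + 251 = - \frac{3096}{11} + 251 = - \frac{335}{11}$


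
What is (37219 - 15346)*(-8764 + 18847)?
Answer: 220545459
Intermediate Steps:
(37219 - 15346)*(-8764 + 18847) = 21873*10083 = 220545459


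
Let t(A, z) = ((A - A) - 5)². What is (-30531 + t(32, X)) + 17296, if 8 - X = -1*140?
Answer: -13210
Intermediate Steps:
X = 148 (X = 8 - (-1)*140 = 8 - 1*(-140) = 8 + 140 = 148)
t(A, z) = 25 (t(A, z) = (0 - 5)² = (-5)² = 25)
(-30531 + t(32, X)) + 17296 = (-30531 + 25) + 17296 = -30506 + 17296 = -13210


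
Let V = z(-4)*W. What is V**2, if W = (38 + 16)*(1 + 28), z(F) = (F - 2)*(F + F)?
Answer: 5650228224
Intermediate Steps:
z(F) = 2*F*(-2 + F) (z(F) = (-2 + F)*(2*F) = 2*F*(-2 + F))
W = 1566 (W = 54*29 = 1566)
V = 75168 (V = (2*(-4)*(-2 - 4))*1566 = (2*(-4)*(-6))*1566 = 48*1566 = 75168)
V**2 = 75168**2 = 5650228224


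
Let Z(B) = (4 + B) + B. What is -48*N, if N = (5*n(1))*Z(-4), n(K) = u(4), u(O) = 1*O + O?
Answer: 7680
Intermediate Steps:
u(O) = 2*O (u(O) = O + O = 2*O)
n(K) = 8 (n(K) = 2*4 = 8)
Z(B) = 4 + 2*B
N = -160 (N = (5*8)*(4 + 2*(-4)) = 40*(4 - 8) = 40*(-4) = -160)
-48*N = -48*(-160) = 7680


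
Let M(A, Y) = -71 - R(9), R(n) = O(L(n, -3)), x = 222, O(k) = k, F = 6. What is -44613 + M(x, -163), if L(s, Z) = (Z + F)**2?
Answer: -44693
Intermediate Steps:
L(s, Z) = (6 + Z)**2 (L(s, Z) = (Z + 6)**2 = (6 + Z)**2)
R(n) = 9 (R(n) = (6 - 3)**2 = 3**2 = 9)
M(A, Y) = -80 (M(A, Y) = -71 - 1*9 = -71 - 9 = -80)
-44613 + M(x, -163) = -44613 - 80 = -44693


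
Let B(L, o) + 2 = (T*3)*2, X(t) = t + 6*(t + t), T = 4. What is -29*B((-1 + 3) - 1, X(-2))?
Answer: -638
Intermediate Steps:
X(t) = 13*t (X(t) = t + 6*(2*t) = t + 12*t = 13*t)
B(L, o) = 22 (B(L, o) = -2 + (4*3)*2 = -2 + 12*2 = -2 + 24 = 22)
-29*B((-1 + 3) - 1, X(-2)) = -29*22 = -638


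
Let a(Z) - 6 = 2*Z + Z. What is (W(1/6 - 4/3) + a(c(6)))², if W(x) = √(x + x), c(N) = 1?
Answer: (27 + I*√21)²/9 ≈ 78.667 + 27.495*I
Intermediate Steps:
W(x) = √2*√x (W(x) = √(2*x) = √2*√x)
a(Z) = 6 + 3*Z (a(Z) = 6 + (2*Z + Z) = 6 + 3*Z)
(W(1/6 - 4/3) + a(c(6)))² = (√2*√(1/6 - 4/3) + (6 + 3*1))² = (√2*√(1*(⅙) - 4*⅓) + (6 + 3))² = (√2*√(⅙ - 4/3) + 9)² = (√2*√(-7/6) + 9)² = (√2*(I*√42/6) + 9)² = (I*√21/3 + 9)² = (9 + I*√21/3)²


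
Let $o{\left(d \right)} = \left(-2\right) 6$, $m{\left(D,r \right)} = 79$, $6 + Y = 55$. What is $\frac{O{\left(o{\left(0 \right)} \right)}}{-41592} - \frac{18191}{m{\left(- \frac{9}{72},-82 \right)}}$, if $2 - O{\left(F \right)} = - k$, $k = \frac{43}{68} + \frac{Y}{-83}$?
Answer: $- \frac{4270251716843}{18544874592} \approx -230.27$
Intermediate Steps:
$Y = 49$ ($Y = -6 + 55 = 49$)
$k = \frac{237}{5644}$ ($k = \frac{43}{68} + \frac{49}{-83} = 43 \cdot \frac{1}{68} + 49 \left(- \frac{1}{83}\right) = \frac{43}{68} - \frac{49}{83} = \frac{237}{5644} \approx 0.041991$)
$o{\left(d \right)} = -12$
$O{\left(F \right)} = \frac{11525}{5644}$ ($O{\left(F \right)} = 2 - \left(-1\right) \frac{237}{5644} = 2 - - \frac{237}{5644} = 2 + \frac{237}{5644} = \frac{11525}{5644}$)
$\frac{O{\left(o{\left(0 \right)} \right)}}{-41592} - \frac{18191}{m{\left(- \frac{9}{72},-82 \right)}} = \frac{11525}{5644 \left(-41592\right)} - \frac{18191}{79} = \frac{11525}{5644} \left(- \frac{1}{41592}\right) - \frac{18191}{79} = - \frac{11525}{234745248} - \frac{18191}{79} = - \frac{4270251716843}{18544874592}$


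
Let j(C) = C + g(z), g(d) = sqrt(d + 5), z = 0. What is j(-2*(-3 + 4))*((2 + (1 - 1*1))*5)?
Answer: -20 + 10*sqrt(5) ≈ 2.3607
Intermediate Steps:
g(d) = sqrt(5 + d)
j(C) = C + sqrt(5) (j(C) = C + sqrt(5 + 0) = C + sqrt(5))
j(-2*(-3 + 4))*((2 + (1 - 1*1))*5) = (-2*(-3 + 4) + sqrt(5))*((2 + (1 - 1*1))*5) = (-2*1 + sqrt(5))*((2 + (1 - 1))*5) = (-2 + sqrt(5))*((2 + 0)*5) = (-2 + sqrt(5))*(2*5) = (-2 + sqrt(5))*10 = -20 + 10*sqrt(5)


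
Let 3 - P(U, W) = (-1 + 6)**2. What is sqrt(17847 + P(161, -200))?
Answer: 5*sqrt(713) ≈ 133.51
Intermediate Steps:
P(U, W) = -22 (P(U, W) = 3 - (-1 + 6)**2 = 3 - 1*5**2 = 3 - 1*25 = 3 - 25 = -22)
sqrt(17847 + P(161, -200)) = sqrt(17847 - 22) = sqrt(17825) = 5*sqrt(713)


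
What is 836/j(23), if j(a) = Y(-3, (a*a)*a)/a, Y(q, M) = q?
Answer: -19228/3 ≈ -6409.3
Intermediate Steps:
j(a) = -3/a
836/j(23) = 836/((-3/23)) = 836/((-3*1/23)) = 836/(-3/23) = 836*(-23/3) = -19228/3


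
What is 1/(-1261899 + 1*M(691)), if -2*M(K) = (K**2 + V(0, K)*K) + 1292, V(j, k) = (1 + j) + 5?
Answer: -2/3006717 ≈ -6.6518e-7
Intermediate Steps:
V(j, k) = 6 + j
M(K) = -646 - 3*K - K**2/2 (M(K) = -((K**2 + (6 + 0)*K) + 1292)/2 = -((K**2 + 6*K) + 1292)/2 = -(1292 + K**2 + 6*K)/2 = -646 - 3*K - K**2/2)
1/(-1261899 + 1*M(691)) = 1/(-1261899 + 1*(-646 - 3*691 - 1/2*691**2)) = 1/(-1261899 + 1*(-646 - 2073 - 1/2*477481)) = 1/(-1261899 + 1*(-646 - 2073 - 477481/2)) = 1/(-1261899 + 1*(-482919/2)) = 1/(-1261899 - 482919/2) = 1/(-3006717/2) = -2/3006717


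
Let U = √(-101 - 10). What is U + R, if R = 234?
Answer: 234 + I*√111 ≈ 234.0 + 10.536*I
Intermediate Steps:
U = I*√111 (U = √(-111) = I*√111 ≈ 10.536*I)
U + R = I*√111 + 234 = 234 + I*√111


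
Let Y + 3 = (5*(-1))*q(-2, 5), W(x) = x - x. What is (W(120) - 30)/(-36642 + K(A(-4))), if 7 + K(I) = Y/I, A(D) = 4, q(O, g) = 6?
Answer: 120/146629 ≈ 0.00081839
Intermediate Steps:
W(x) = 0
Y = -33 (Y = -3 + (5*(-1))*6 = -3 - 5*6 = -3 - 30 = -33)
K(I) = -7 - 33/I
(W(120) - 30)/(-36642 + K(A(-4))) = (0 - 30)/(-36642 + (-7 - 33/4)) = -30/(-36642 + (-7 - 33*¼)) = -30/(-36642 + (-7 - 33/4)) = -30/(-36642 - 61/4) = -30/(-146629/4) = -30*(-4/146629) = 120/146629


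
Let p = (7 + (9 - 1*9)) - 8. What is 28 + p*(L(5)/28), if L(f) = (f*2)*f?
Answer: 367/14 ≈ 26.214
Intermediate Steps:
L(f) = 2*f² (L(f) = (2*f)*f = 2*f²)
p = -1 (p = (7 + (9 - 9)) - 8 = (7 + 0) - 8 = 7 - 8 = -1)
28 + p*(L(5)/28) = 28 - 2*5²/28 = 28 - 2*25/28 = 28 - 50/28 = 28 - 1*25/14 = 28 - 25/14 = 367/14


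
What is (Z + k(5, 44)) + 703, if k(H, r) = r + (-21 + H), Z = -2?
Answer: 729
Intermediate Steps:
k(H, r) = -21 + H + r
(Z + k(5, 44)) + 703 = (-2 + (-21 + 5 + 44)) + 703 = (-2 + 28) + 703 = 26 + 703 = 729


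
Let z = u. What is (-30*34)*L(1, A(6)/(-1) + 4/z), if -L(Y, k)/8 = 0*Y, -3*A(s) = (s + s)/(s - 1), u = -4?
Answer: 0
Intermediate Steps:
z = -4
A(s) = -2*s/(3*(-1 + s)) (A(s) = -(s + s)/(3*(s - 1)) = -2*s/(3*(-1 + s)))
L(Y, k) = 0 (L(Y, k) = -0*Y = -8*0 = 0)
(-30*34)*L(1, A(6)/(-1) + 4/z) = -30*34*0 = -1020*0 = 0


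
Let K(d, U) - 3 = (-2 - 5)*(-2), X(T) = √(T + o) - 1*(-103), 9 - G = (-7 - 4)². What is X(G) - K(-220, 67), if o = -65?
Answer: 86 + I*√177 ≈ 86.0 + 13.304*I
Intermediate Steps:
G = -112 (G = 9 - (-7 - 4)² = 9 - 1*(-11)² = 9 - 1*121 = 9 - 121 = -112)
X(T) = 103 + √(-65 + T) (X(T) = √(T - 65) - 1*(-103) = √(-65 + T) + 103 = 103 + √(-65 + T))
K(d, U) = 17 (K(d, U) = 3 + (-2 - 5)*(-2) = 3 - 7*(-2) = 3 + 14 = 17)
X(G) - K(-220, 67) = (103 + √(-65 - 112)) - 1*17 = (103 + √(-177)) - 17 = (103 + I*√177) - 17 = 86 + I*√177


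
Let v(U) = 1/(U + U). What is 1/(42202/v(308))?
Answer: 1/25996432 ≈ 3.8467e-8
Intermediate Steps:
v(U) = 1/(2*U)
1/(42202/v(308)) = 1/(42202/(((1/2)/308))) = 1/(42202/(((1/2)*(1/308)))) = 1/(42202/(1/616)) = 1/(42202*616) = 1/25996432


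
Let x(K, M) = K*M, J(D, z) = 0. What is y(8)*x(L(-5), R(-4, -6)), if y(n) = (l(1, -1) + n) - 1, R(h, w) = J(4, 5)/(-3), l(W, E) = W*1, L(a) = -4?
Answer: 0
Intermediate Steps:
l(W, E) = W
R(h, w) = 0 (R(h, w) = 0/(-3) = 0*(-1/3) = 0)
y(n) = n (y(n) = (1 + n) - 1 = n)
y(8)*x(L(-5), R(-4, -6)) = 8*(-4*0) = 8*0 = 0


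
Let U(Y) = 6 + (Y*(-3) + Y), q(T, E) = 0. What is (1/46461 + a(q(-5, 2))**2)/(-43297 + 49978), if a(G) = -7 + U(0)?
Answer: 46462/310405941 ≈ 0.00014968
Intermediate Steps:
U(Y) = 6 - 2*Y (U(Y) = 6 + (-3*Y + Y) = 6 - 2*Y)
a(G) = -1 (a(G) = -7 + (6 - 2*0) = -7 + (6 + 0) = -7 + 6 = -1)
(1/46461 + a(q(-5, 2))**2)/(-43297 + 49978) = (1/46461 + (-1)**2)/(-43297 + 49978) = (1/46461 + 1)/6681 = (46462/46461)*(1/6681) = 46462/310405941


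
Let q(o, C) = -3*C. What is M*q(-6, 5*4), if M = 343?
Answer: -20580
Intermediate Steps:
M*q(-6, 5*4) = 343*(-15*4) = 343*(-3*20) = 343*(-60) = -20580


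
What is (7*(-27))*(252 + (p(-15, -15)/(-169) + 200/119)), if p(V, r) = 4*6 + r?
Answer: -137718927/2873 ≈ -47936.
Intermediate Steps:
p(V, r) = 24 + r
(7*(-27))*(252 + (p(-15, -15)/(-169) + 200/119)) = (7*(-27))*(252 + ((24 - 15)/(-169) + 200/119)) = -189*(252 + (9*(-1/169) + 200*(1/119))) = -189*(252 + (-9/169 + 200/119)) = -189*(252 + 32729/20111) = -189*5100701/20111 = -137718927/2873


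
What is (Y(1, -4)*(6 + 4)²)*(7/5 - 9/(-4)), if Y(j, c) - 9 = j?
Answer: 3650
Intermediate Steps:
Y(j, c) = 9 + j
(Y(1, -4)*(6 + 4)²)*(7/5 - 9/(-4)) = ((9 + 1)*(6 + 4)²)*(7/5 - 9/(-4)) = (10*10²)*(7*(⅕) - 9*(-¼)) = (10*100)*(7/5 + 9/4) = 1000*(73/20) = 3650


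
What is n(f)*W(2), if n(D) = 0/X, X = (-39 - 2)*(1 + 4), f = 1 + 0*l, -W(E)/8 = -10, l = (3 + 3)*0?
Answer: 0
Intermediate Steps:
l = 0 (l = 6*0 = 0)
W(E) = 80 (W(E) = -8*(-10) = 80)
f = 1 (f = 1 + 0*0 = 1 + 0 = 1)
X = -205 (X = -41*5 = -205)
n(D) = 0 (n(D) = 0/(-205) = 0*(-1/205) = 0)
n(f)*W(2) = 0*80 = 0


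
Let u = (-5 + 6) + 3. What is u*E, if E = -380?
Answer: -1520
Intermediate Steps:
u = 4 (u = 1 + 3 = 4)
u*E = 4*(-380) = -1520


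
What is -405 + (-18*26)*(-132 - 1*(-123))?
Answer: 3807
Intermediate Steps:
-405 + (-18*26)*(-132 - 1*(-123)) = -405 - 468*(-132 + 123) = -405 - 468*(-9) = -405 + 4212 = 3807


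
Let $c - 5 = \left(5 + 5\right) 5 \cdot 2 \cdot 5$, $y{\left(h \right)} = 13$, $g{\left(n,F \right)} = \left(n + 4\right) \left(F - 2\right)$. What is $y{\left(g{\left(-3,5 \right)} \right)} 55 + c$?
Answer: $1220$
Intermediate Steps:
$g{\left(n,F \right)} = \left(-2 + F\right) \left(4 + n\right)$ ($g{\left(n,F \right)} = \left(4 + n\right) \left(-2 + F\right) = \left(-2 + F\right) \left(4 + n\right)$)
$c = 505$ ($c = 5 + \left(5 + 5\right) 5 \cdot 2 \cdot 5 = 5 + 10 \cdot 5 \cdot 2 \cdot 5 = 5 + 50 \cdot 2 \cdot 5 = 5 + 100 \cdot 5 = 5 + 500 = 505$)
$y{\left(g{\left(-3,5 \right)} \right)} 55 + c = 13 \cdot 55 + 505 = 715 + 505 = 1220$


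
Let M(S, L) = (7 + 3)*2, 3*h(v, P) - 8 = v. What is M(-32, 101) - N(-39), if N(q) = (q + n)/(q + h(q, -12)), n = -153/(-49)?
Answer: 69883/3626 ≈ 19.273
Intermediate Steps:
h(v, P) = 8/3 + v/3
n = 153/49 (n = -153*(-1/49) = 153/49 ≈ 3.1224)
M(S, L) = 20 (M(S, L) = 10*2 = 20)
N(q) = (153/49 + q)/(8/3 + 4*q/3) (N(q) = (q + 153/49)/(q + (8/3 + q/3)) = (153/49 + q)/(8/3 + 4*q/3))
M(-32, 101) - N(-39) = 20 - 3*(153 + 49*(-39))/(196*(2 - 39)) = 20 - 3*(153 - 1911)/(196*(-37)) = 20 - 3*(-1)*(-1758)/(196*37) = 20 - 1*2637/3626 = 20 - 2637/3626 = 69883/3626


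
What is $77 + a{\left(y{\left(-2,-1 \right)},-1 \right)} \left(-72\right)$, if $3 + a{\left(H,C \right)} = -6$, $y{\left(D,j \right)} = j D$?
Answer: $725$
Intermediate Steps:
$y{\left(D,j \right)} = D j$
$a{\left(H,C \right)} = -9$ ($a{\left(H,C \right)} = -3 - 6 = -9$)
$77 + a{\left(y{\left(-2,-1 \right)},-1 \right)} \left(-72\right) = 77 - -648 = 77 + 648 = 725$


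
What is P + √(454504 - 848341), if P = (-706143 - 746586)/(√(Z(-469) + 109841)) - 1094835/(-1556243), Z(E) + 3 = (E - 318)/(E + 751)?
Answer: 1094835/1556243 - 1452729*√8734535178/30973529 + 43*I*√213 ≈ -4382.7 + 627.56*I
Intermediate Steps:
Z(E) = -3 + (-318 + E)/(751 + E) (Z(E) = -3 + (E - 318)/(E + 751) = -3 + (-318 + E)/(751 + E))
P = 1094835/1556243 - 1452729*√8734535178/30973529 (P = (-706143 - 746586)/(√((-2571 - 2*(-469))/(751 - 469) + 109841)) - 1094835/(-1556243) = -1452729/√((-2571 + 938)/282 + 109841) - 1094835*(-1/1556243) = -1452729/√((1/282)*(-1633) + 109841) + 1094835/1556243 = -1452729/√(-1633/282 + 109841) + 1094835/1556243 = -1452729*√8734535178/30973529 + 1094835/1556243 = 1094835/1556243 - 1452729*√8734535178/30973529 ≈ -4382.7)
P + √(454504 - 848341) = (1094835/1556243 - 1452729*√8734535178/30973529) + √(454504 - 848341) = (1094835/1556243 - 1452729*√8734535178/30973529) + √(-393837) = (1094835/1556243 - 1452729*√8734535178/30973529) + 43*I*√213 = 1094835/1556243 - 1452729*√8734535178/30973529 + 43*I*√213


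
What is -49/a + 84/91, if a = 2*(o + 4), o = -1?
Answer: -565/78 ≈ -7.2436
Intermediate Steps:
a = 6 (a = 2*(-1 + 4) = 2*3 = 6)
-49/a + 84/91 = -49/6 + 84/91 = -49*⅙ + 84*(1/91) = -49/6 + 12/13 = -565/78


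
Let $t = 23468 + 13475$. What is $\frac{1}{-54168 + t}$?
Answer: $- \frac{1}{17225} \approx -5.8055 \cdot 10^{-5}$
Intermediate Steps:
$t = 36943$
$\frac{1}{-54168 + t} = \frac{1}{-54168 + 36943} = \frac{1}{-17225} = - \frac{1}{17225}$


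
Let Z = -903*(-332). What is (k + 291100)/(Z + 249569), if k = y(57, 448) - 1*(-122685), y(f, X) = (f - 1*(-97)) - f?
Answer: 413882/549365 ≈ 0.75338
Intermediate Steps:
y(f, X) = 97 (y(f, X) = (f + 97) - f = (97 + f) - f = 97)
k = 122782 (k = 97 - 1*(-122685) = 97 + 122685 = 122782)
Z = 299796
(k + 291100)/(Z + 249569) = (122782 + 291100)/(299796 + 249569) = 413882/549365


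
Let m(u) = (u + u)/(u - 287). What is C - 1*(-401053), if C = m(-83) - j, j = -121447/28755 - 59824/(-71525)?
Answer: 6103920677008747/15219590175 ≈ 4.0106e+5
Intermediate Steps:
j = -1393251511/411340275 (j = -121447*1/28755 - 59824*(-1/71525) = -121447/28755 + 59824/71525 = -1393251511/411340275 ≈ -3.3871)
m(u) = 2*u/(-287 + u) (m(u) = (2*u)/(-287 + u) = 2*u/(-287 + u))
C = 58378554472/15219590175 (C = 2*(-83)/(-287 - 83) - 1*(-1393251511/411340275) = 2*(-83)/(-370) + 1393251511/411340275 = 2*(-83)*(-1/370) + 1393251511/411340275 = 83/185 + 1393251511/411340275 = 58378554472/15219590175 ≈ 3.8358)
C - 1*(-401053) = 58378554472/15219590175 - 1*(-401053) = 58378554472/15219590175 + 401053 = 6103920677008747/15219590175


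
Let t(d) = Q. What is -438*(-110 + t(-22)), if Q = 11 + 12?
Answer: 38106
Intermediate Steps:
Q = 23
t(d) = 23
-438*(-110 + t(-22)) = -438*(-110 + 23) = -438*(-87) = 38106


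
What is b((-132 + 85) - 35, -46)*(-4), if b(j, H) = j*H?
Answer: -15088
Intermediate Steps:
b(j, H) = H*j
b((-132 + 85) - 35, -46)*(-4) = -46*((-132 + 85) - 35)*(-4) = -46*(-47 - 35)*(-4) = -46*(-82)*(-4) = 3772*(-4) = -15088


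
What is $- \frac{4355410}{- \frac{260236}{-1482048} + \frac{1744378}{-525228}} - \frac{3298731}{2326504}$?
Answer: $\frac{164324116279707088337553}{118679267854051528} \approx 1.3846 \cdot 10^{6}$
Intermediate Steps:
$- \frac{4355410}{- \frac{260236}{-1482048} + \frac{1744378}{-525228}} - \frac{3298731}{2326504} = - \frac{4355410}{\left(-260236\right) \left(- \frac{1}{1482048}\right) + 1744378 \left(- \frac{1}{525228}\right)} - \frac{3298731}{2326504} = - \frac{4355410}{\frac{65059}{370512} - \frac{872189}{262614}} - \frac{3298731}{2326504} = - \frac{4355410}{- \frac{51011847757}{16216939728}} - \frac{3298731}{2326504} = \left(-4355410\right) \left(- \frac{16216939728}{51011847757}\right) - \frac{3298731}{2326504} = \frac{70631421460728480}{51011847757} - \frac{3298731}{2326504} = \frac{164324116279707088337553}{118679267854051528}$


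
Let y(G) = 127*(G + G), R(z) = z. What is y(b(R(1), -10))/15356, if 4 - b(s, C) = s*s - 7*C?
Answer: -8509/7678 ≈ -1.1082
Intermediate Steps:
b(s, C) = 4 - s² + 7*C (b(s, C) = 4 - (s*s - 7*C) = 4 - (s² - 7*C) = 4 + (-s² + 7*C) = 4 - s² + 7*C)
y(G) = 254*G (y(G) = 127*(2*G) = 254*G)
y(b(R(1), -10))/15356 = (254*(4 - 1*1² + 7*(-10)))/15356 = (254*(4 - 1*1 - 70))*(1/15356) = (254*(4 - 1 - 70))*(1/15356) = (254*(-67))*(1/15356) = -17018*1/15356 = -8509/7678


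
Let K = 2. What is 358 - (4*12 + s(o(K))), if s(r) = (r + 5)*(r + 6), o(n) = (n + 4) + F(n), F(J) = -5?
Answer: 268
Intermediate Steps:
o(n) = -1 + n (o(n) = (n + 4) - 5 = (4 + n) - 5 = -1 + n)
s(r) = (5 + r)*(6 + r)
358 - (4*12 + s(o(K))) = 358 - (4*12 + (30 + (-1 + 2)² + 11*(-1 + 2))) = 358 - (48 + (30 + 1² + 11*1)) = 358 - (48 + (30 + 1 + 11)) = 358 - (48 + 42) = 358 - 1*90 = 358 - 90 = 268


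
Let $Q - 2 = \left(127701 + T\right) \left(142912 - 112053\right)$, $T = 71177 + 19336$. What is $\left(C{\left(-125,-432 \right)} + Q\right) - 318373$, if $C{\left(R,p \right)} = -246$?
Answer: $6733547209$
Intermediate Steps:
$T = 90513$
$Q = 6733865828$ ($Q = 2 + \left(127701 + 90513\right) \left(142912 - 112053\right) = 2 + 218214 \cdot 30859 = 2 + 6733865826 = 6733865828$)
$\left(C{\left(-125,-432 \right)} + Q\right) - 318373 = \left(-246 + 6733865828\right) - 318373 = 6733865582 - 318373 = 6733547209$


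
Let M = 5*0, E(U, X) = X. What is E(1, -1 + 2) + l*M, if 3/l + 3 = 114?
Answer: 1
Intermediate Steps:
l = 1/37 (l = 3/(-3 + 114) = 3/111 = 3*(1/111) = 1/37 ≈ 0.027027)
M = 0
E(1, -1 + 2) + l*M = (-1 + 2) + (1/37)*0 = 1 + 0 = 1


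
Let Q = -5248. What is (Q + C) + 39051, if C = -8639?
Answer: 25164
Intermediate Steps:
(Q + C) + 39051 = (-5248 - 8639) + 39051 = -13887 + 39051 = 25164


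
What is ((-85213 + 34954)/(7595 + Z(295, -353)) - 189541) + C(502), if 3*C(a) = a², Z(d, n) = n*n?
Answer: -13952816351/132204 ≈ -1.0554e+5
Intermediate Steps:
Z(d, n) = n²
C(a) = a²/3
((-85213 + 34954)/(7595 + Z(295, -353)) - 189541) + C(502) = ((-85213 + 34954)/(7595 + (-353)²) - 189541) + (⅓)*502² = (-50259/(7595 + 124609) - 189541) + (⅓)*252004 = (-50259/132204 - 189541) + 252004/3 = (-50259*1/132204 - 189541) + 252004/3 = (-16753/44068 - 189541) + 252004/3 = -8352709541/44068 + 252004/3 = -13952816351/132204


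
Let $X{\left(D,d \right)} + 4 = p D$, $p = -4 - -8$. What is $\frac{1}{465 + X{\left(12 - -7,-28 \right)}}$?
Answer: $\frac{1}{537} \approx 0.0018622$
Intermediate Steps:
$p = 4$ ($p = -4 + 8 = 4$)
$X{\left(D,d \right)} = -4 + 4 D$
$\frac{1}{465 + X{\left(12 - -7,-28 \right)}} = \frac{1}{465 - \left(4 - 4 \left(12 - -7\right)\right)} = \frac{1}{465 - \left(4 - 4 \left(12 + 7\right)\right)} = \frac{1}{465 + \left(-4 + 4 \cdot 19\right)} = \frac{1}{465 + \left(-4 + 76\right)} = \frac{1}{465 + 72} = \frac{1}{537}$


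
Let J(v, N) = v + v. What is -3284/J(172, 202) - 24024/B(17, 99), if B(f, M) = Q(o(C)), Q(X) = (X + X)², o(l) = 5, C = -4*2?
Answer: -537041/2150 ≈ -249.79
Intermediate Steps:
C = -8
J(v, N) = 2*v
Q(X) = 4*X² (Q(X) = (2*X)² = 4*X²)
B(f, M) = 100 (B(f, M) = 4*5² = 4*25 = 100)
-3284/J(172, 202) - 24024/B(17, 99) = -3284/(2*172) - 24024/100 = -3284/344 - 24024*1/100 = -3284*1/344 - 6006/25 = -821/86 - 6006/25 = -537041/2150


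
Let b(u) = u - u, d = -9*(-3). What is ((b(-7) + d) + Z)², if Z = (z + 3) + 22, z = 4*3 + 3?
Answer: 4489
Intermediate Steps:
d = 27
b(u) = 0
z = 15 (z = 12 + 3 = 15)
Z = 40 (Z = (15 + 3) + 22 = 18 + 22 = 40)
((b(-7) + d) + Z)² = ((0 + 27) + 40)² = (27 + 40)² = 67² = 4489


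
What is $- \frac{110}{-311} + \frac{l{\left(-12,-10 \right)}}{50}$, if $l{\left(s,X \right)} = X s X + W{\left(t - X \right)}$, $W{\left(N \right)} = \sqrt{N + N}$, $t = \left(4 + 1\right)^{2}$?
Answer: $- \frac{7354}{311} + \frac{\sqrt{70}}{50} \approx -23.479$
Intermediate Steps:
$t = 25$ ($t = 5^{2} = 25$)
$W{\left(N \right)} = \sqrt{2} \sqrt{N}$ ($W{\left(N \right)} = \sqrt{2 N} = \sqrt{2} \sqrt{N}$)
$l{\left(s,X \right)} = s X^{2} + \sqrt{2} \sqrt{25 - X}$ ($l{\left(s,X \right)} = X s X + \sqrt{2} \sqrt{25 - X} = s X^{2} + \sqrt{2} \sqrt{25 - X}$)
$- \frac{110}{-311} + \frac{l{\left(-12,-10 \right)}}{50} = - \frac{110}{-311} + \frac{\sqrt{50 - -20} - 12 \left(-10\right)^{2}}{50} = \left(-110\right) \left(- \frac{1}{311}\right) + \left(\sqrt{50 + 20} - 1200\right) \frac{1}{50} = \frac{110}{311} + \left(\sqrt{70} - 1200\right) \frac{1}{50} = \frac{110}{311} + \left(-1200 + \sqrt{70}\right) \frac{1}{50} = \frac{110}{311} - \left(24 - \frac{\sqrt{70}}{50}\right) = - \frac{7354}{311} + \frac{\sqrt{70}}{50}$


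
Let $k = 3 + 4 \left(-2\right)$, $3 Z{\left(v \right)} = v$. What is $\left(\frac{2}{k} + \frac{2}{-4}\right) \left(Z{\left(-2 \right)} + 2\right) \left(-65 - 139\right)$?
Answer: $\frac{1224}{5} \approx 244.8$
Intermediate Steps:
$Z{\left(v \right)} = \frac{v}{3}$
$k = -5$ ($k = 3 - 8 = -5$)
$\left(\frac{2}{k} + \frac{2}{-4}\right) \left(Z{\left(-2 \right)} + 2\right) \left(-65 - 139\right) = \left(\frac{2}{-5} + \frac{2}{-4}\right) \left(\frac{1}{3} \left(-2\right) + 2\right) \left(-65 - 139\right) = \left(2 \left(- \frac{1}{5}\right) + 2 \left(- \frac{1}{4}\right)\right) \left(- \frac{2}{3} + 2\right) \left(-204\right) = \left(- \frac{2}{5} - \frac{1}{2}\right) \frac{4}{3} \left(-204\right) = \left(- \frac{9}{10}\right) \frac{4}{3} \left(-204\right) = \left(- \frac{6}{5}\right) \left(-204\right) = \frac{1224}{5}$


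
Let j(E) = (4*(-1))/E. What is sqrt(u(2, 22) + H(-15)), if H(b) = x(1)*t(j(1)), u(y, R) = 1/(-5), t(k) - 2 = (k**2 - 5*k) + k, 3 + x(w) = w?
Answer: I*sqrt(1705)/5 ≈ 8.2583*I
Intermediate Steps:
x(w) = -3 + w
j(E) = -4/E
t(k) = 2 + k**2 - 4*k (t(k) = 2 + ((k**2 - 5*k) + k) = 2 + (k**2 - 4*k) = 2 + k**2 - 4*k)
u(y, R) = -1/5
H(b) = -68 (H(b) = (-3 + 1)*(2 + (-4/1)**2 - (-16)/1) = -2*(2 + (-4*1)**2 - (-16)) = -2*(2 + (-4)**2 - 4*(-4)) = -2*(2 + 16 + 16) = -2*34 = -68)
sqrt(u(2, 22) + H(-15)) = sqrt(-1/5 - 68) = sqrt(-341/5) = I*sqrt(1705)/5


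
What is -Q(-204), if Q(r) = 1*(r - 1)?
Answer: 205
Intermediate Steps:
Q(r) = -1 + r (Q(r) = 1*(-1 + r) = -1 + r)
-Q(-204) = -(-1 - 204) = -1*(-205) = 205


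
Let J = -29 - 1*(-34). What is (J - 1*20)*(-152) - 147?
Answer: 2133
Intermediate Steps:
J = 5 (J = -29 + 34 = 5)
(J - 1*20)*(-152) - 147 = (5 - 1*20)*(-152) - 147 = (5 - 20)*(-152) - 147 = -15*(-152) - 147 = 2280 - 147 = 2133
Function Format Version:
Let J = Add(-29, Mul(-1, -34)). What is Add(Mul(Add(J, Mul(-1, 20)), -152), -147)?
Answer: 2133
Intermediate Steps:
J = 5 (J = Add(-29, 34) = 5)
Add(Mul(Add(J, Mul(-1, 20)), -152), -147) = Add(Mul(Add(5, Mul(-1, 20)), -152), -147) = Add(Mul(Add(5, -20), -152), -147) = Add(Mul(-15, -152), -147) = Add(2280, -147) = 2133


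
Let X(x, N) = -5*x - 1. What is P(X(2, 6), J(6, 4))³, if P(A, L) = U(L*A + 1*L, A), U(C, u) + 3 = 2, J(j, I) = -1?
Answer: -1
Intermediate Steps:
X(x, N) = -1 - 5*x
U(C, u) = -1 (U(C, u) = -3 + 2 = -1)
P(A, L) = -1
P(X(2, 6), J(6, 4))³ = (-1)³ = -1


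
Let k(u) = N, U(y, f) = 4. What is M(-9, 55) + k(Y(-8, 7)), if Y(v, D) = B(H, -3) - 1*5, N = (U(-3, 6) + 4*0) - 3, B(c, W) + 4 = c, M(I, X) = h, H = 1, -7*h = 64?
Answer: -57/7 ≈ -8.1429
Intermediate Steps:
h = -64/7 (h = -1/7*64 = -64/7 ≈ -9.1429)
M(I, X) = -64/7
B(c, W) = -4 + c
N = 1 (N = (4 + 4*0) - 3 = (4 + 0) - 3 = 4 - 3 = 1)
Y(v, D) = -8 (Y(v, D) = (-4 + 1) - 1*5 = -3 - 5 = -8)
k(u) = 1
M(-9, 55) + k(Y(-8, 7)) = -64/7 + 1 = -57/7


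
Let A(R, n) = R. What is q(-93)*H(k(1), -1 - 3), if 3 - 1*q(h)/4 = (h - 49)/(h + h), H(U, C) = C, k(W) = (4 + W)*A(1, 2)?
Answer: -3328/93 ≈ -35.785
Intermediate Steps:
k(W) = 4 + W (k(W) = (4 + W)*1 = 4 + W)
q(h) = 12 - 2*(-49 + h)/h (q(h) = 12 - 4*(h - 49)/(h + h) = 12 - 4*(-49 + h)/(2*h) = 12 - 4*(-49 + h)*1/(2*h) = 12 - 2*(-49 + h)/h)
q(-93)*H(k(1), -1 - 3) = (10 + 98/(-93))*(-1 - 3) = (10 + 98*(-1/93))*(-4) = (10 - 98/93)*(-4) = (832/93)*(-4) = -3328/93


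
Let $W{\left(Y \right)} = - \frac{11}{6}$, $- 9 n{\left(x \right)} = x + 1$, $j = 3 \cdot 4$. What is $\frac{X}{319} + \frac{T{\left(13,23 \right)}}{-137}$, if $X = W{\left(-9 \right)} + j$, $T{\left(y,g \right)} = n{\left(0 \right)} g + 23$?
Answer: $- \frac{92321}{786654} \approx -0.11736$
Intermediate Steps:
$j = 12$
$n{\left(x \right)} = - \frac{1}{9} - \frac{x}{9}$ ($n{\left(x \right)} = - \frac{x + 1}{9} = - \frac{1 + x}{9} = - \frac{1}{9} - \frac{x}{9}$)
$W{\left(Y \right)} = - \frac{11}{6}$ ($W{\left(Y \right)} = \left(-11\right) \frac{1}{6} = - \frac{11}{6}$)
$T{\left(y,g \right)} = 23 - \frac{g}{9}$ ($T{\left(y,g \right)} = \left(- \frac{1}{9} - 0\right) g + 23 = \left(- \frac{1}{9} + 0\right) g + 23 = - \frac{g}{9} + 23 = 23 - \frac{g}{9}$)
$X = \frac{61}{6}$ ($X = - \frac{11}{6} + 12 = \frac{61}{6} \approx 10.167$)
$\frac{X}{319} + \frac{T{\left(13,23 \right)}}{-137} = \frac{61}{6 \cdot 319} + \frac{23 - \frac{23}{9}}{-137} = \frac{61}{6} \cdot \frac{1}{319} + \left(23 - \frac{23}{9}\right) \left(- \frac{1}{137}\right) = \frac{61}{1914} + \frac{184}{9} \left(- \frac{1}{137}\right) = \frac{61}{1914} - \frac{184}{1233} = - \frac{92321}{786654}$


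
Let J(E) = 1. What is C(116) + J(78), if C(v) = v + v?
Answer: 233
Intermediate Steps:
C(v) = 2*v
C(116) + J(78) = 2*116 + 1 = 232 + 1 = 233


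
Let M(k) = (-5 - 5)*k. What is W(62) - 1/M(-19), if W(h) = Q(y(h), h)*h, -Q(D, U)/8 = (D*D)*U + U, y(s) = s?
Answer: -22465873601/190 ≈ -1.1824e+8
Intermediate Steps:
M(k) = -10*k
Q(D, U) = -8*U - 8*U*D² (Q(D, U) = -8*((D*D)*U + U) = -8*(D²*U + U) = -8*(U*D² + U) = -8*(U + U*D²) = -8*U - 8*U*D²)
W(h) = -8*h²*(1 + h²) (W(h) = (-8*h*(1 + h²))*h = -8*h²*(1 + h²))
W(62) - 1/M(-19) = 8*62²*(-1 - 1*62²) - 1/((-10*(-19))) = 8*3844*(-1 - 1*3844) - 1/190 = 8*3844*(-1 - 3844) - 1*1/190 = 8*3844*(-3845) - 1/190 = -118241440 - 1/190 = -22465873601/190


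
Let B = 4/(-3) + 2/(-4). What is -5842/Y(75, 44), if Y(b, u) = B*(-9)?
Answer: -11684/33 ≈ -354.06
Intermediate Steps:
B = -11/6 (B = 4*(-⅓) + 2*(-¼) = -4/3 - ½ = -11/6 ≈ -1.8333)
Y(b, u) = 33/2 (Y(b, u) = -11/6*(-9) = 33/2)
-5842/Y(75, 44) = -5842/33/2 = -5842*2/33 = -11684/33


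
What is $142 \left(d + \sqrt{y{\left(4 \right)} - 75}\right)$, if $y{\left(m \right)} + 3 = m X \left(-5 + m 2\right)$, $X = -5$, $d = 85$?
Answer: $12070 + 142 i \sqrt{138} \approx 12070.0 + 1668.1 i$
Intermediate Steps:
$y{\left(m \right)} = -3 - 5 m \left(-5 + 2 m\right)$ ($y{\left(m \right)} = -3 + m \left(-5\right) \left(-5 + m 2\right) = -3 + - 5 m \left(-5 + 2 m\right) = -3 - 5 m \left(-5 + 2 m\right)$)
$142 \left(d + \sqrt{y{\left(4 \right)} - 75}\right) = 142 \left(85 + \sqrt{\left(-3 - 10 \cdot 4^{2} + 25 \cdot 4\right) - 75}\right) = 142 \left(85 + \sqrt{\left(-3 - 160 + 100\right) - 75}\right) = 142 \left(85 + \sqrt{-63 - 75}\right) = 142 \left(85 + \sqrt{-138}\right) = 142 \left(85 + i \sqrt{138}\right) = 12070 + 142 i \sqrt{138}$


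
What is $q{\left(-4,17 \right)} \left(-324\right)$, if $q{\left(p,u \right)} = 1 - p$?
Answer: $-1620$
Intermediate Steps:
$q{\left(-4,17 \right)} \left(-324\right) = \left(1 - -4\right) \left(-324\right) = \left(1 + 4\right) \left(-324\right) = 5 \left(-324\right) = -1620$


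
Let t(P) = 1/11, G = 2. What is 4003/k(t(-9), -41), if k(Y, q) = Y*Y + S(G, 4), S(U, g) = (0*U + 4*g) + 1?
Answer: 484363/2058 ≈ 235.36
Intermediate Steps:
S(U, g) = 1 + 4*g (S(U, g) = (0 + 4*g) + 1 = 4*g + 1 = 1 + 4*g)
t(P) = 1/11
k(Y, q) = 17 + Y² (k(Y, q) = Y*Y + (1 + 4*4) = Y² + (1 + 16) = Y² + 17 = 17 + Y²)
4003/k(t(-9), -41) = 4003/(17 + (1/11)²) = 4003/(17 + 1/121) = 4003/(2058/121) = 4003*(121/2058) = 484363/2058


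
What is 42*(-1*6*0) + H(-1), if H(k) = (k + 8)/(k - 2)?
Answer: -7/3 ≈ -2.3333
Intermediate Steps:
H(k) = (8 + k)/(-2 + k)
42*(-1*6*0) + H(-1) = 42*(-1*6*0) + (8 - 1)/(-2 - 1) = 42*(-6*0) + 7/(-3) = 42*0 - ⅓*7 = 0 - 7/3 = -7/3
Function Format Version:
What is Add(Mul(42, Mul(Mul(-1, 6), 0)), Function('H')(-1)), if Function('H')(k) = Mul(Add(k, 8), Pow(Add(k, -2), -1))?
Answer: Rational(-7, 3) ≈ -2.3333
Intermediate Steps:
Function('H')(k) = Mul(Pow(Add(-2, k), -1), Add(8, k)) (Function('H')(k) = Mul(Add(8, k), Pow(Add(-2, k), -1)) = Mul(Pow(Add(-2, k), -1), Add(8, k)))
Add(Mul(42, Mul(Mul(-1, 6), 0)), Function('H')(-1)) = Add(Mul(42, Mul(Mul(-1, 6), 0)), Mul(Pow(Add(-2, -1), -1), Add(8, -1))) = Add(Mul(42, Mul(-6, 0)), Mul(Pow(-3, -1), 7)) = Add(Mul(42, 0), Mul(Rational(-1, 3), 7)) = Add(0, Rational(-7, 3)) = Rational(-7, 3)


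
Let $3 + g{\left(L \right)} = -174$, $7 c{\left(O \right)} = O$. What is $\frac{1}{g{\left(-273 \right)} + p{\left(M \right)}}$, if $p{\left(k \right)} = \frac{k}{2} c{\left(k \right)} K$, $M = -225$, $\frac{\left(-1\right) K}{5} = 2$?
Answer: $- \frac{7}{254364} \approx -2.752 \cdot 10^{-5}$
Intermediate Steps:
$K = -10$ ($K = \left(-5\right) 2 = -10$)
$c{\left(O \right)} = \frac{O}{7}$
$g{\left(L \right)} = -177$ ($g{\left(L \right)} = -3 - 174 = -177$)
$p{\left(k \right)} = - \frac{5 k^{2}}{7}$ ($p{\left(k \right)} = \frac{k}{2} \frac{k}{7} \left(-10\right) = \frac{k^{2}}{14} \left(-10\right) = - \frac{5 k^{2}}{7}$)
$\frac{1}{g{\left(-273 \right)} + p{\left(M \right)}} = \frac{1}{-177 - \frac{5 \left(-225\right)^{2}}{7}} = \frac{1}{-177 - \frac{253125}{7}} = \frac{1}{- \frac{254364}{7}} = - \frac{7}{254364}$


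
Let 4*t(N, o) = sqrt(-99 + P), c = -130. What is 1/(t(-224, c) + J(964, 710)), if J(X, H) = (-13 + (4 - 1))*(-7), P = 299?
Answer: 28/1955 - sqrt(2)/1955 ≈ 0.013599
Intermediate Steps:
J(X, H) = 70 (J(X, H) = (-13 + 3)*(-7) = -10*(-7) = 70)
t(N, o) = 5*sqrt(2)/2 (t(N, o) = sqrt(-99 + 299)/4 = sqrt(200)/4 = (10*sqrt(2))/4 = 5*sqrt(2)/2)
1/(t(-224, c) + J(964, 710)) = 1/(5*sqrt(2)/2 + 70) = 1/(70 + 5*sqrt(2)/2)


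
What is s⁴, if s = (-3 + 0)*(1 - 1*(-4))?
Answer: 50625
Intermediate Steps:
s = -15 (s = -3*(1 + 4) = -3*5 = -15)
s⁴ = (-15)⁴ = 50625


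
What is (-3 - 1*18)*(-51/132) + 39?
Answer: 2073/44 ≈ 47.114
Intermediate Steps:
(-3 - 1*18)*(-51/132) + 39 = (-3 - 18)*(-51*1/132) + 39 = -21*(-17/44) + 39 = 357/44 + 39 = 2073/44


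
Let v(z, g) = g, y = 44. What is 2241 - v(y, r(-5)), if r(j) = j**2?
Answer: 2216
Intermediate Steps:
2241 - v(y, r(-5)) = 2241 - 1*(-5)**2 = 2241 - 1*25 = 2241 - 25 = 2216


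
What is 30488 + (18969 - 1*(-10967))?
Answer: 60424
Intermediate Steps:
30488 + (18969 - 1*(-10967)) = 30488 + (18969 + 10967) = 30488 + 29936 = 60424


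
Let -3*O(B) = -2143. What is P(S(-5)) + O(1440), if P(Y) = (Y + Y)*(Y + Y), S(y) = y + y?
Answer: 3343/3 ≈ 1114.3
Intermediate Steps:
S(y) = 2*y
P(Y) = 4*Y**2 (P(Y) = (2*Y)*(2*Y) = 4*Y**2)
O(B) = 2143/3 (O(B) = -1/3*(-2143) = 2143/3)
P(S(-5)) + O(1440) = 4*(2*(-5))**2 + 2143/3 = 4*(-10)**2 + 2143/3 = 4*100 + 2143/3 = 400 + 2143/3 = 3343/3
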